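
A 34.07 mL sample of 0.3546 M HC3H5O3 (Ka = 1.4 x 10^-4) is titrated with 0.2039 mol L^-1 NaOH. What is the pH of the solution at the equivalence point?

n(HC3H5O3) = 0.3546 x 0.03407 = 0.01208 mol; V(NaOH) at equivalence = 0.01208/0.2039 = 0.05925 L.
At equivalence all the acid is converted to C3H5O3-; total volume = 0.03407 + 0.05925 = 0.09332 L, so [C3H5O3-] = 0.01208/0.09332 = 0.1295 M.
Kb = Kw/Ka = 1.0e-14 / 1.4 x 10^-4 = 7.14e-11.
[OH^-] = sqrt(Kb x [C3H5O3-]) = sqrt(7.14e-11 x 0.1295) = 3.04e-6 M.
pOH = 5.52, so pH = 14.00 - 5.52 = 8.48.

8.48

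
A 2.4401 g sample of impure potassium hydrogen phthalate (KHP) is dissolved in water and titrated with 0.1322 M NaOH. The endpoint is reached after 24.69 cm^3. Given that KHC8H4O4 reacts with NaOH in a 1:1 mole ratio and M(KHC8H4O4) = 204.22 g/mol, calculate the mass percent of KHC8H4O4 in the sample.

n(NaOH) = 0.1322 x 0.02469 = 0.003264 mol.
n(KHC8H4O4) = 0.003264 / 1 = 0.003264 mol.
mass of KHC8H4O4 = 0.003264 x 204.22 = 0.6666 g.
% purity = 0.6666 / 2.4401 x 100 = 27.3%.

27.3%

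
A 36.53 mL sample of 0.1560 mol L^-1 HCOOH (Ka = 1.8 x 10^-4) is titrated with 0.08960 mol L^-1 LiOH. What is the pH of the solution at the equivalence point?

n(HCOOH) = 0.1560 x 0.03653 = 0.005699 mol; V(LiOH) at equivalence = 0.005699/0.08960 = 0.06360 L.
At equivalence all the acid is converted to HCOO-; total volume = 0.03653 + 0.06360 = 0.1001 L, so [HCOO-] = 0.005699/0.1001 = 0.05691 M.
Kb = Kw/Ka = 1.0e-14 / 1.8 x 10^-4 = 5.56e-11.
[OH^-] = sqrt(Kb x [HCOO-]) = sqrt(5.56e-11 x 0.05691) = 1.78e-6 M.
pOH = 5.75, so pH = 14.00 - 5.75 = 8.25.

8.25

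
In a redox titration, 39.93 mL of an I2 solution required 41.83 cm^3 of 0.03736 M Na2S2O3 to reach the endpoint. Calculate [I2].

n(Na2S2O3) = 0.03736 x 0.04183 = 0.001563 mol.
From the balanced equation, 2 mol Na2S2O3 reacts with 1 mol I2, so n(I2) = 0.001563 x 1/2 = 0.0007814 mol.
[I2] = 0.0007814 / 0.03993 L = 0.0196 M.

0.0196 M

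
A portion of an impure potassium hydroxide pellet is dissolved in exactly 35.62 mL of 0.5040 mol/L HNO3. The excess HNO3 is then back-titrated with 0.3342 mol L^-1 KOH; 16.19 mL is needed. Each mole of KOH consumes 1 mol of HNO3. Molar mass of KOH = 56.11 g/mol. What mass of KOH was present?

0.704 g

Total n(HNO3) added = 0.5040 x 0.03562 = 0.01795 mol.
n(KOH) used = 0.3342 x 0.01619 = 0.005411 mol, which equals the excess n(HNO3).
So n(HNO3) consumed by the sample = 0.01795 - 0.005411 = 0.01254 mol.
n(KOH) = 0.01254 / 1 = 0.01254 mol.
mass = 0.01254 mol x 56.11 g/mol = 0.704 g.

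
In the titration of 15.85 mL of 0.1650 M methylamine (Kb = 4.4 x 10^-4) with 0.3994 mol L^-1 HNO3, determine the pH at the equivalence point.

n(CH3NH2) = 0.1650 x 0.01585 = 0.002615 mol; V(HNO3) at equivalence = 0.002615/0.3994 = 0.006548 L.
At equivalence the base is fully converted to CH3NH3+; total volume = 0.02240 L, so [CH3NH3+] = 0.002615/0.02240 = 0.1168 M.
Ka(CH3NH3+) = Kw/Kb = 1.0e-14 / 4.4 x 10^-4 = 2.27e-11.
[H^+] = sqrt(Ka x [CH3NH3+]) = sqrt(2.27e-11 x 0.1168) = 1.63e-6 M.
pH = -log(1.63e-6) = 5.79.

5.79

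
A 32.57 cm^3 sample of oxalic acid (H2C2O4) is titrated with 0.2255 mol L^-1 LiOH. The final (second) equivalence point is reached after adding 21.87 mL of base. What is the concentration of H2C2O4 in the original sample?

n(LiOH) = 0.2255 x 0.02187 = 0.004932 mol.
At the final (second) equivalence point, 2 mol OH^- react per mol H2C2O4, so n(H2C2O4) = 0.004932 / 2 = 0.002466 mol.
[H2C2O4] = 0.002466 / 0.03257 L = 0.0757 M.

0.0757 M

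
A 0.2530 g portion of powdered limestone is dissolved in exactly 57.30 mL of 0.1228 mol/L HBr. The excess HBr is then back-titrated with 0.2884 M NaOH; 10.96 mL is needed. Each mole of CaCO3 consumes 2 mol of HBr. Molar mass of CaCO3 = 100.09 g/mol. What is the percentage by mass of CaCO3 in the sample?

Total n(HBr) added = 0.1228 x 0.05730 = 0.007036 mol.
n(NaOH) used = 0.2884 x 0.01096 = 0.003161 mol, which equals the excess n(HBr).
So n(HBr) consumed by the sample = 0.007036 - 0.003161 = 0.003876 mol.
n(CaCO3) = 0.003876 / 2 = 0.001938 mol.
mass CaCO3 = 0.001938 x 100.09 = 0.1940 g, so %CaCO3 = 0.1940/0.2530 x 100 = 76.7%.

76.7%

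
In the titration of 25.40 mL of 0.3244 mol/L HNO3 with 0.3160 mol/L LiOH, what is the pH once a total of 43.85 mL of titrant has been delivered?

n(acid) = 0.3244 x 0.02540 = 0.008240 mol; n(LiOH) added = 0.3160 x 0.04385 = 0.01386 mol.
Base is in excess by 0.01386 - 0.008240 = 0.005617 mol in a total volume of 0.06925 L.
[OH^-] = 0.005617/0.06925 = 0.08111 M, so pOH = 1.09 and pH = 14.00 - 1.09 = 12.91.

12.91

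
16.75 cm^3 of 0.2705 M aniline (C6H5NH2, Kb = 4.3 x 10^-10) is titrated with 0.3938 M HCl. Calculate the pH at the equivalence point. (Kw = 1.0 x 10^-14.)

2.71

n(C6H5NH2) = 0.2705 x 0.01675 = 0.004531 mol; V(HCl) at equivalence = 0.004531/0.3938 = 0.01151 L.
At equivalence the base is fully converted to C6H5NH3+; total volume = 0.02826 L, so [C6H5NH3+] = 0.004531/0.02826 = 0.1604 M.
Ka(C6H5NH3+) = Kw/Kb = 1.0e-14 / 4.3 x 10^-10 = 2.33e-5.
[H^+] = sqrt(Ka x [C6H5NH3+]) = sqrt(2.33e-5 x 0.1604) = 0.00193 M.
pH = -log(0.00193) = 2.71.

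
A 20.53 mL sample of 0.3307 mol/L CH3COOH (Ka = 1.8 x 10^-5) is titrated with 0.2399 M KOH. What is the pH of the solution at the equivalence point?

8.94

n(CH3COOH) = 0.3307 x 0.02053 = 0.006789 mol; V(KOH) at equivalence = 0.006789/0.2399 = 0.02830 L.
At equivalence all the acid is converted to CH3COO-; total volume = 0.02053 + 0.02830 = 0.04883 L, so [CH3COO-] = 0.006789/0.04883 = 0.1390 M.
Kb = Kw/Ka = 1.0e-14 / 1.8 x 10^-5 = 5.56e-10.
[OH^-] = sqrt(Kb x [CH3COO-]) = sqrt(5.56e-10 x 0.1390) = 8.79e-6 M.
pOH = 5.06, so pH = 14.00 - 5.06 = 8.94.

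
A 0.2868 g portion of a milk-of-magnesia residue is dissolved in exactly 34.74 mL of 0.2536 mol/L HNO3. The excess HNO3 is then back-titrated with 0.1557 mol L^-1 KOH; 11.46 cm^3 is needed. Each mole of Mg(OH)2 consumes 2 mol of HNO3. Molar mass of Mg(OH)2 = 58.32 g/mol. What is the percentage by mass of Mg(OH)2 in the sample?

71.4%

Total n(HNO3) added = 0.2536 x 0.03474 = 0.008810 mol.
n(KOH) used = 0.1557 x 0.01146 = 0.001784 mol, which equals the excess n(HNO3).
So n(HNO3) consumed by the sample = 0.008810 - 0.001784 = 0.007026 mol.
n(Mg(OH)2) = 0.007026 / 2 = 0.003513 mol.
mass Mg(OH)2 = 0.003513 x 58.32 = 0.2049 g, so %Mg(OH)2 = 0.2049/0.2868 x 100 = 71.4%.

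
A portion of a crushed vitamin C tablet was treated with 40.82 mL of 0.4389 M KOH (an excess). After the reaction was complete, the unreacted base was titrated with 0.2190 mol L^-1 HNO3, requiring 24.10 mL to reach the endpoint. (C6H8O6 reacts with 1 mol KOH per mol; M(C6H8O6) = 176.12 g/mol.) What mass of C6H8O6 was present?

2.23 g

Total n(KOH) added = 0.4389 x 0.04082 = 0.01792 mol.
n(HNO3) used = 0.2190 x 0.02410 = 0.005278 mol, which equals the excess n(KOH).
So n(KOH) consumed by the sample = 0.01792 - 0.005278 = 0.01264 mol.
n(C6H8O6) = 0.01264 / 1 = 0.01264 mol.
mass = 0.01264 mol x 176.12 g/mol = 2.23 g.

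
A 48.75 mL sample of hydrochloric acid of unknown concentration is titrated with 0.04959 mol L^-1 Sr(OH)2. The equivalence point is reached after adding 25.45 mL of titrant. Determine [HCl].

n(Sr(OH)2) delivered = 0.04959 x 0.02545 = 0.001262 mol.
The reaction is 2 HCl + 1 Sr(OH)2, so n(HCl) = 0.001262 x 2/1 = 0.002524 mol.
[HCl] = 0.002524 mol / 0.04875 L = 0.0518 M.

0.0518 M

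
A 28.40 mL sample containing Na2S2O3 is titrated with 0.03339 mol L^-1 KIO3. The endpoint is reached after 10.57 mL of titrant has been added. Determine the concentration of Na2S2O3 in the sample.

n(KIO3) = 0.03339 x 0.01057 = 0.0003529 mol.
From the balanced equation, 1 mol KIO3 reacts with 6 mol Na2S2O3, so n(Na2S2O3) = 0.0003529 x 6/1 = 0.002118 mol.
[Na2S2O3] = 0.002118 / 0.02840 L = 0.0746 M.

0.0746 M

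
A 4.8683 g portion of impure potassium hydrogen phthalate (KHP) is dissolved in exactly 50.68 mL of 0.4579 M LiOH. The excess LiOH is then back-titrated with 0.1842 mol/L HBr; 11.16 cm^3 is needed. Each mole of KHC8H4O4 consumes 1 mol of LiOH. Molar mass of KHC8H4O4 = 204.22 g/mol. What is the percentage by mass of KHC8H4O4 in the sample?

88.7%

Total n(LiOH) added = 0.4579 x 0.05068 = 0.02321 mol.
n(HBr) used = 0.1842 x 0.01116 = 0.002056 mol, which equals the excess n(LiOH).
So n(LiOH) consumed by the sample = 0.02321 - 0.002056 = 0.02115 mol.
n(KHC8H4O4) = 0.02115 / 1 = 0.02115 mol.
mass KHC8H4O4 = 0.02115 x 204.22 = 4.319 g, so %KHC8H4O4 = 4.319/4.8683 x 100 = 88.7%.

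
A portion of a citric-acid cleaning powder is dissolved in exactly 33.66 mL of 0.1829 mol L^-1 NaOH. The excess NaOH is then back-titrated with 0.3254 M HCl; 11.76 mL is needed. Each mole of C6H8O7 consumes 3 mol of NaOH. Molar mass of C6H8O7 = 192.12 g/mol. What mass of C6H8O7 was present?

Total n(NaOH) added = 0.1829 x 0.03366 = 0.006156 mol.
n(HCl) used = 0.3254 x 0.01176 = 0.003827 mol, which equals the excess n(NaOH).
So n(NaOH) consumed by the sample = 0.006156 - 0.003827 = 0.002330 mol.
n(C6H8O7) = 0.002330 / 3 = 0.0007766 mol.
mass = 0.0007766 mol x 192.12 g/mol = 0.149 g.

0.149 g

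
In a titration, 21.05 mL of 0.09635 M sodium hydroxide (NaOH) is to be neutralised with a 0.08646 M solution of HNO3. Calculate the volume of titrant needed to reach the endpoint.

n(NaOH) = 0.09635 mol/L x 0.02105 L = 0.002028 mol.
At equivalence n(HNO3) = n(NaOH) = 0.002028 mol.
V(HNO3) = 0.002028 / 0.08646 = 0.02346 L = 23.5 mL.

23.5 mL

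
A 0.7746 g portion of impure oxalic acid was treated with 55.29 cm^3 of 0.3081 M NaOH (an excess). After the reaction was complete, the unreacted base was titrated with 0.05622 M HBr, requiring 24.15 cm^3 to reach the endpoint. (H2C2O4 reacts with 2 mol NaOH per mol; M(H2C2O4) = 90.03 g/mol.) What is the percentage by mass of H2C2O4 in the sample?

91.1%

Total n(NaOH) added = 0.3081 x 0.05529 = 0.01703 mol.
n(HBr) used = 0.05622 x 0.02415 = 0.001358 mol, which equals the excess n(NaOH).
So n(NaOH) consumed by the sample = 0.01703 - 0.001358 = 0.01568 mol.
n(H2C2O4) = 0.01568 / 2 = 0.007839 mol.
mass H2C2O4 = 0.007839 x 90.03 = 0.7057 g, so %H2C2O4 = 0.7057/0.7746 x 100 = 91.1%.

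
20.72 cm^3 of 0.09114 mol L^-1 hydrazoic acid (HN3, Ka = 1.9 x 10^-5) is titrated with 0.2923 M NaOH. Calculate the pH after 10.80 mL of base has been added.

n(acid) = 0.09114 x 0.02072 = 0.001888 mol; n(NaOH) added = 0.2923 x 0.01080 = 0.003157 mol.
Base is in excess by 0.003157 - 0.001888 = 0.001268 mol in a total volume of 0.03152 L.
[OH^-] = 0.001268/0.03152 = 0.04024 M, so pOH = 1.40 and pH = 14.00 - 1.40 = 12.60.

12.60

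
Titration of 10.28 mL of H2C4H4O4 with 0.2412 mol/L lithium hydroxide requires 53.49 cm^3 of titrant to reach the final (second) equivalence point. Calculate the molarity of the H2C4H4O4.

0.628 M

n(LiOH) = 0.2412 x 0.05349 = 0.01290 mol.
At the final (second) equivalence point, 2 mol OH^- react per mol H2C4H4O4, so n(H2C4H4O4) = 0.01290 / 2 = 0.006451 mol.
[H2C4H4O4] = 0.006451 / 0.01028 L = 0.628 M.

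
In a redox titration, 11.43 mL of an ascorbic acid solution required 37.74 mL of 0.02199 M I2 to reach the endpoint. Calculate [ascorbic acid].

0.0726 M

n(I2) = 0.02199 x 0.03774 = 0.0008299 mol.
From the balanced equation, 1 mol I2 reacts with 1 mol ascorbic acid, so n(ascorbic acid) = 0.0008299 x 1/1 = 0.0008299 mol.
[ascorbic acid] = 0.0008299 / 0.01143 L = 0.0726 M.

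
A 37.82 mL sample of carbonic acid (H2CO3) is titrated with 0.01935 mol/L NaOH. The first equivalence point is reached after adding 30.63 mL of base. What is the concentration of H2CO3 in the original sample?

n(NaOH) = 0.01935 x 0.03063 = 0.0005927 mol.
At the first equivalence point, 1 mol OH^- react per mol H2CO3, so n(H2CO3) = 0.0005927 / 1 = 0.0005927 mol.
[H2CO3] = 0.0005927 / 0.03782 L = 0.0157 M.

0.0157 M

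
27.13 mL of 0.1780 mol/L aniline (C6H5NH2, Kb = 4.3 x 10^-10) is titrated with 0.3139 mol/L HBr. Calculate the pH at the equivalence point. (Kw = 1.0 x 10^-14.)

n(C6H5NH2) = 0.1780 x 0.02713 = 0.004829 mol; V(HBr) at equivalence = 0.004829/0.3139 = 0.01538 L.
At equivalence the base is fully converted to C6H5NH3+; total volume = 0.04251 L, so [C6H5NH3+] = 0.004829/0.04251 = 0.1136 M.
Ka(C6H5NH3+) = Kw/Kb = 1.0e-14 / 4.3 x 10^-10 = 2.33e-5.
[H^+] = sqrt(Ka x [C6H5NH3+]) = sqrt(2.33e-5 x 0.1136) = 0.00163 M.
pH = -log(0.00163) = 2.79.

2.79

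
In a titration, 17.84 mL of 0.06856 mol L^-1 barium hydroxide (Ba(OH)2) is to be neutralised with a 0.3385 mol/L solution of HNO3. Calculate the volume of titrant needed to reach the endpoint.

n(Ba(OH)2) = 0.06856 mol/L x 0.01784 L = 0.001223 mol.
The neutralisation is 1 Ba(OH)2 : 2 HNO3, so n(HNO3) = 0.001223 x 2/1 = 0.002446 mol.
V(HNO3) = 0.002446 / 0.3385 = 0.007227 L = 7.23 mL.

7.23 mL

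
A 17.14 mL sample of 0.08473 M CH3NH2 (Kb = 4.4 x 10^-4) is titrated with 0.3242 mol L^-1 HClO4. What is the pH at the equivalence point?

n(CH3NH2) = 0.08473 x 0.01714 = 0.001452 mol; V(HClO4) at equivalence = 0.001452/0.3242 = 0.004480 L.
At equivalence the base is fully converted to CH3NH3+; total volume = 0.02162 L, so [CH3NH3+] = 0.001452/0.02162 = 0.06717 M.
Ka(CH3NH3+) = Kw/Kb = 1.0e-14 / 4.4 x 10^-4 = 2.27e-11.
[H^+] = sqrt(Ka x [CH3NH3+]) = sqrt(2.27e-11 x 0.06717) = 1.24e-6 M.
pH = -log(1.24e-6) = 5.91.

5.91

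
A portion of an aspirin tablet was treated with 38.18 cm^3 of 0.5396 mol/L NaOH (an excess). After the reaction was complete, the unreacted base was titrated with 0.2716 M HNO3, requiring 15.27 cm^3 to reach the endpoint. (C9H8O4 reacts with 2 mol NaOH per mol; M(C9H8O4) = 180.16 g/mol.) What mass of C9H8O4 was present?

1.48 g

Total n(NaOH) added = 0.5396 x 0.03818 = 0.02060 mol.
n(HNO3) used = 0.2716 x 0.01527 = 0.004147 mol, which equals the excess n(NaOH).
So n(NaOH) consumed by the sample = 0.02060 - 0.004147 = 0.01645 mol.
n(C9H8O4) = 0.01645 / 2 = 0.008227 mol.
mass = 0.008227 mol x 180.16 g/mol = 1.48 g.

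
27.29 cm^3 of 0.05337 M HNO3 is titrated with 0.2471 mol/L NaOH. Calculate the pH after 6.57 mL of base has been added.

11.69

n(acid) = 0.05337 x 0.02729 = 0.001456 mol; n(NaOH) added = 0.2471 x 0.006570 = 0.001623 mol.
Base is in excess by 0.001623 - 0.001456 = 0.0001670 mol in a total volume of 0.03386 L.
[OH^-] = 0.0001670/0.03386 = 0.004931 M, so pOH = 2.31 and pH = 14.00 - 2.31 = 11.69.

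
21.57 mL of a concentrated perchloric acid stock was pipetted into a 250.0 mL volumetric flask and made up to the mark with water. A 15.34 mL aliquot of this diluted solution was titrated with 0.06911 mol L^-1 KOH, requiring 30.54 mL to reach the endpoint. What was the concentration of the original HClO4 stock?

1.59 M

n(KOH) = 0.06911 x 0.03054 = 0.002111 mol.
n(HClO4) in the aliquot = 0.002111 mol.
[diluted HClO4] = 0.002111 / 0.01534 = 0.1376 M.
Dilution factor = 250.0/21.57 = 11.59, so [stock] = 0.1376 x 11.59 = 1.59 M.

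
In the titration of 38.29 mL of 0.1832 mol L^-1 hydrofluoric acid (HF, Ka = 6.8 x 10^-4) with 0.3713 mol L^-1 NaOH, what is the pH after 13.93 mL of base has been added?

Initial n(HF) = 0.1832 x 0.03829 = 0.007015 mol.
n(NaOH) added = 0.3713 x 0.01393 = 0.005172 mol, converting that many moles of HF to F-.
Remaining n(HF) = 0.001843 mol; n(F-) = 0.005172 mol.
By Henderson-Hasselbalch, pH = pKa + log([A^-]/[HA]) = 3.17 + log(0.005172/0.001843) = 3.17 + (+0.45) = 3.62.

3.62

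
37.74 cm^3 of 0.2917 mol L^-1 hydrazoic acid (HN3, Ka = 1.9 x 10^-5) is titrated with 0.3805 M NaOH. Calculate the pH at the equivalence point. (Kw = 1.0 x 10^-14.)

8.97

n(HN3) = 0.2917 x 0.03774 = 0.01101 mol; V(NaOH) at equivalence = 0.01101/0.3805 = 0.02893 L.
At equivalence all the acid is converted to N3-; total volume = 0.03774 + 0.02893 = 0.06667 L, so [N3-] = 0.01101/0.06667 = 0.1651 M.
Kb = Kw/Ka = 1.0e-14 / 1.9 x 10^-5 = 5.26e-10.
[OH^-] = sqrt(Kb x [N3-]) = sqrt(5.26e-10 x 0.1651) = 9.32e-6 M.
pOH = 5.03, so pH = 14.00 - 5.03 = 8.97.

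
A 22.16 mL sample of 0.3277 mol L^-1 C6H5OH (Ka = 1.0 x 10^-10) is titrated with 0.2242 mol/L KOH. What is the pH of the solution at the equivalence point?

11.56

n(C6H5OH) = 0.3277 x 0.02216 = 0.007262 mol; V(KOH) at equivalence = 0.007262/0.2242 = 0.03239 L.
At equivalence all the acid is converted to C6H5O-; total volume = 0.02216 + 0.03239 = 0.05455 L, so [C6H5O-] = 0.007262/0.05455 = 0.1331 M.
Kb = Kw/Ka = 1.0e-14 / 1.0 x 10^-10 = 0.000100.
[OH^-] = sqrt(Kb x [C6H5O-]) = sqrt(0.000100 x 0.1331) = 0.00365 M.
pOH = 2.44, so pH = 14.00 - 2.44 = 11.56.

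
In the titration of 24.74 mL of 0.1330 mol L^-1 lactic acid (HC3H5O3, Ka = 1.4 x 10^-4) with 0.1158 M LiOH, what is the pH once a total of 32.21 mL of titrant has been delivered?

11.89

n(acid) = 0.1330 x 0.02474 = 0.003290 mol; n(LiOH) added = 0.1158 x 0.03221 = 0.003730 mol.
Base is in excess by 0.003730 - 0.003290 = 0.0004395 mol in a total volume of 0.05695 L.
[OH^-] = 0.0004395/0.05695 = 0.007717 M, so pOH = 2.11 and pH = 14.00 - 2.11 = 11.89.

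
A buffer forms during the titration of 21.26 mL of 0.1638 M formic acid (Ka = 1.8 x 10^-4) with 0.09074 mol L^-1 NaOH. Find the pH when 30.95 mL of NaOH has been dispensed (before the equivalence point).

Initial n(HCOOH) = 0.1638 x 0.02126 = 0.003482 mol.
n(NaOH) added = 0.09074 x 0.03095 = 0.002808 mol, converting that many moles of HCOOH to HCOO-.
Remaining n(HCOOH) = 0.0006740 mol; n(HCOO-) = 0.002808 mol.
By Henderson-Hasselbalch, pH = pKa + log([A^-]/[HA]) = 3.74 + log(0.002808/0.0006740) = 3.74 + (+0.62) = 4.36.

4.36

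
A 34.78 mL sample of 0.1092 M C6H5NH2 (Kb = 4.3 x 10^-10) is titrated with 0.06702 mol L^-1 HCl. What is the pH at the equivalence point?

3.01

n(C6H5NH2) = 0.1092 x 0.03478 = 0.003798 mol; V(HCl) at equivalence = 0.003798/0.06702 = 0.05667 L.
At equivalence the base is fully converted to C6H5NH3+; total volume = 0.09145 L, so [C6H5NH3+] = 0.003798/0.09145 = 0.04153 M.
Ka(C6H5NH3+) = Kw/Kb = 1.0e-14 / 4.3 x 10^-10 = 2.33e-5.
[H^+] = sqrt(Ka x [C6H5NH3+]) = sqrt(2.33e-5 x 0.04153) = 0.000983 M.
pH = -log(0.000983) = 3.01.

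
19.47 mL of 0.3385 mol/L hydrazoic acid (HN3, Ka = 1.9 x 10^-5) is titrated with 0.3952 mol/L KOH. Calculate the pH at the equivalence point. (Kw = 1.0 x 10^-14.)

n(HN3) = 0.3385 x 0.01947 = 0.006591 mol; V(KOH) at equivalence = 0.006591/0.3952 = 0.01668 L.
At equivalence all the acid is converted to N3-; total volume = 0.01947 + 0.01668 = 0.03615 L, so [N3-] = 0.006591/0.03615 = 0.1823 M.
Kb = Kw/Ka = 1.0e-14 / 1.9 x 10^-5 = 5.26e-10.
[OH^-] = sqrt(Kb x [N3-]) = sqrt(5.26e-10 x 0.1823) = 9.80e-6 M.
pOH = 5.01, so pH = 14.00 - 5.01 = 8.99.

8.99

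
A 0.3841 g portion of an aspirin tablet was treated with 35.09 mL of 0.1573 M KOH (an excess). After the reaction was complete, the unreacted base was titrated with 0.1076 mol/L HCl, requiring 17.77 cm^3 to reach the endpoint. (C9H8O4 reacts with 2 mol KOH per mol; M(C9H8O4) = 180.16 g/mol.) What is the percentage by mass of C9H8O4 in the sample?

Total n(KOH) added = 0.1573 x 0.03509 = 0.005520 mol.
n(HCl) used = 0.1076 x 0.01777 = 0.001912 mol, which equals the excess n(KOH).
So n(KOH) consumed by the sample = 0.005520 - 0.001912 = 0.003608 mol.
n(C9H8O4) = 0.003608 / 2 = 0.001804 mol.
mass C9H8O4 = 0.001804 x 180.16 = 0.3250 g, so %C9H8O4 = 0.3250/0.3841 x 100 = 84.6%.

84.6%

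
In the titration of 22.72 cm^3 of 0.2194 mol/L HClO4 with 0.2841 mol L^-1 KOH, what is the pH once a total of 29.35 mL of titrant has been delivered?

n(acid) = 0.2194 x 0.02272 = 0.004985 mol; n(KOH) added = 0.2841 x 0.02935 = 0.008338 mol.
Base is in excess by 0.008338 - 0.004985 = 0.003354 mol in a total volume of 0.05207 L.
[OH^-] = 0.003354/0.05207 = 0.06440 M, so pOH = 1.19 and pH = 14.00 - 1.19 = 12.81.

12.81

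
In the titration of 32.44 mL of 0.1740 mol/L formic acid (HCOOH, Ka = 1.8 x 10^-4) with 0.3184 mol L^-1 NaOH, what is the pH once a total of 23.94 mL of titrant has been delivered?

n(acid) = 0.1740 x 0.03244 = 0.005645 mol; n(NaOH) added = 0.3184 x 0.02394 = 0.007622 mol.
Base is in excess by 0.007622 - 0.005645 = 0.001978 mol in a total volume of 0.05638 L.
[OH^-] = 0.001978/0.05638 = 0.03508 M, so pOH = 1.45 and pH = 14.00 - 1.45 = 12.55.

12.55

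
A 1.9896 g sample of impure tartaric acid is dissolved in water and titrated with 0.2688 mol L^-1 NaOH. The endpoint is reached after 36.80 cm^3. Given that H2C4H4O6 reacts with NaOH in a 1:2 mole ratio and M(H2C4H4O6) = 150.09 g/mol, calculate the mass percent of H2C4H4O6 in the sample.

n(NaOH) = 0.2688 x 0.03680 = 0.009892 mol.
n(H2C4H4O6) = 0.009892 / 2 = 0.004946 mol.
mass of H2C4H4O6 = 0.004946 x 150.09 = 0.7423 g.
% purity = 0.7423 / 1.9896 x 100 = 37.3%.

37.3%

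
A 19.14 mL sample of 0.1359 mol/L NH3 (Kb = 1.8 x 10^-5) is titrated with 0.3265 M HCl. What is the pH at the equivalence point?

n(NH3) = 0.1359 x 0.01914 = 0.002601 mol; V(HCl) at equivalence = 0.002601/0.3265 = 0.007967 L.
At equivalence the base is fully converted to NH4+; total volume = 0.02711 L, so [NH4+] = 0.002601/0.02711 = 0.09596 M.
Ka(NH4+) = Kw/Kb = 1.0e-14 / 1.8 x 10^-5 = 5.56e-10.
[H^+] = sqrt(Ka x [NH4+]) = sqrt(5.56e-10 x 0.09596) = 7.30e-6 M.
pH = -log(7.30e-6) = 5.14.

5.14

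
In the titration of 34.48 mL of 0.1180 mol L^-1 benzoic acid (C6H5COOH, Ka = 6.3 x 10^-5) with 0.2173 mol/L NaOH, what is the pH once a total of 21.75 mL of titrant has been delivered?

n(acid) = 0.1180 x 0.03448 = 0.004069 mol; n(NaOH) added = 0.2173 x 0.02175 = 0.004726 mol.
Base is in excess by 0.004726 - 0.004069 = 0.0006576 mol in a total volume of 0.05623 L.
[OH^-] = 0.0006576/0.05623 = 0.01170 M, so pOH = 1.93 and pH = 14.00 - 1.93 = 12.07.

12.07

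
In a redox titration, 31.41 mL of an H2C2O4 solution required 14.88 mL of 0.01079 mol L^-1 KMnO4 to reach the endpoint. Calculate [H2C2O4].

0.0128 M

n(KMnO4) = 0.01079 x 0.01488 = 0.0001606 mol.
From the balanced equation, 2 mol KMnO4 reacts with 5 mol H2C2O4, so n(H2C2O4) = 0.0001606 x 5/2 = 0.0004014 mol.
[H2C2O4] = 0.0004014 / 0.03141 L = 0.0128 M.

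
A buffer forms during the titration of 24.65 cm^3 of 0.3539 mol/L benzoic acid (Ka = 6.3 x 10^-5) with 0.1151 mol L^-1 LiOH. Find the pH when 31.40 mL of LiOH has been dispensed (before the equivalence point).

4.05

Initial n(C6H5COOH) = 0.3539 x 0.02465 = 0.008724 mol.
n(LiOH) added = 0.1151 x 0.03140 = 0.003614 mol, converting that many moles of C6H5COOH to C6H5COO-.
Remaining n(C6H5COOH) = 0.005109 mol; n(C6H5COO-) = 0.003614 mol.
By Henderson-Hasselbalch, pH = pKa + log([A^-]/[HA]) = 4.20 + log(0.003614/0.005109) = 4.20 + (-0.15) = 4.05.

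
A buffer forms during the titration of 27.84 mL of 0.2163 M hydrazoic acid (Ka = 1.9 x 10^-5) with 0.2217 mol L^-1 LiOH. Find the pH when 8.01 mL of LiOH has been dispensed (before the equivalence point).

Initial n(HN3) = 0.2163 x 0.02784 = 0.006022 mol.
n(LiOH) added = 0.2217 x 0.008010 = 0.001776 mol, converting that many moles of HN3 to N3-.
Remaining n(HN3) = 0.004246 mol; n(N3-) = 0.001776 mol.
By Henderson-Hasselbalch, pH = pKa + log([A^-]/[HA]) = 4.72 + log(0.001776/0.004246) = 4.72 + (-0.38) = 4.34.

4.34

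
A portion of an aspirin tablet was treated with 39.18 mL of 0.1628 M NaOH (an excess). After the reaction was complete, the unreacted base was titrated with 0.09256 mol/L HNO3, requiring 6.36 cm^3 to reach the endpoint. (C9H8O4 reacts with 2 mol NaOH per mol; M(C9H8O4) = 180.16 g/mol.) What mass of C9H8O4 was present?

Total n(NaOH) added = 0.1628 x 0.03918 = 0.006379 mol.
n(HNO3) used = 0.09256 x 0.006360 = 0.0005887 mol, which equals the excess n(NaOH).
So n(NaOH) consumed by the sample = 0.006379 - 0.0005887 = 0.005790 mol.
n(C9H8O4) = 0.005790 / 2 = 0.002895 mol.
mass = 0.002895 mol x 180.16 g/mol = 0.522 g.

0.522 g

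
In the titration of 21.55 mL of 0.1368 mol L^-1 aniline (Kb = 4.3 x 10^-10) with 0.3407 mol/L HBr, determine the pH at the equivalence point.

n(C6H5NH2) = 0.1368 x 0.02155 = 0.002948 mol; V(HBr) at equivalence = 0.002948/0.3407 = 0.008653 L.
At equivalence the base is fully converted to C6H5NH3+; total volume = 0.03020 L, so [C6H5NH3+] = 0.002948/0.03020 = 0.09761 M.
Ka(C6H5NH3+) = Kw/Kb = 1.0e-14 / 4.3 x 10^-10 = 2.33e-5.
[H^+] = sqrt(Ka x [C6H5NH3+]) = sqrt(2.33e-5 x 0.09761) = 0.00151 M.
pH = -log(0.00151) = 2.82.

2.82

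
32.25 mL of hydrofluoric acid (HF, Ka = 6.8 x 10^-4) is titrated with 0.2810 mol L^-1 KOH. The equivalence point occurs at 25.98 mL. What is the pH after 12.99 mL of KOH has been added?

12.99 mL is exactly half the equivalence volume (25.98/2), i.e. the half-equivalence point.
There, n(HA) = n(A^-), so pH = pKa = -log(6.8 x 10^-4) = 3.17.

3.17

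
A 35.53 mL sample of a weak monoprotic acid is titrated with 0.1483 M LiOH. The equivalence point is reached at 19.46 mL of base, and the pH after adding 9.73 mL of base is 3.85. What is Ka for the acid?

1.4 x 10^-4

9.73 mL is half of the equivalence volume, so this is the half-equivalence point where [HA] = [A^-].
At half-equivalence pH = pKa, so pKa = 3.85.
Ka = 10^(-3.85) = 1.4 x 10^-4.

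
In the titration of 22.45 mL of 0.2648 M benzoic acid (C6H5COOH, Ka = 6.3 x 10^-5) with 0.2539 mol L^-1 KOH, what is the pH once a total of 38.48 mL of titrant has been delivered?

n(acid) = 0.2648 x 0.02245 = 0.005945 mol; n(KOH) added = 0.2539 x 0.03848 = 0.009770 mol.
Base is in excess by 0.009770 - 0.005945 = 0.003825 mol in a total volume of 0.06093 L.
[OH^-] = 0.003825/0.06093 = 0.06278 M, so pOH = 1.20 and pH = 14.00 - 1.20 = 12.80.

12.80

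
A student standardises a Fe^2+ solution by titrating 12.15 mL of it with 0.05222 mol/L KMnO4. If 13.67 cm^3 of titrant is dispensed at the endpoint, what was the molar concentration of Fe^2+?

n(KMnO4) = 0.05222 x 0.01367 = 0.0007138 mol.
From the balanced equation, 1 mol KMnO4 reacts with 5 mol Fe^2+, so n(Fe^2+) = 0.0007138 x 5/1 = 0.003569 mol.
[Fe^2+] = 0.003569 / 0.01215 L = 0.294 M.

0.294 M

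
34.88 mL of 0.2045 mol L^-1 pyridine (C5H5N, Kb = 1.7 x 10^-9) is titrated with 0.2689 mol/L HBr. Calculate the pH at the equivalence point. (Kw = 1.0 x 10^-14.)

3.08

n(C5H5N) = 0.2045 x 0.03488 = 0.007133 mol; V(HBr) at equivalence = 0.007133/0.2689 = 0.02653 L.
At equivalence the base is fully converted to C5H5NH+; total volume = 0.06141 L, so [C5H5NH+] = 0.007133/0.06141 = 0.1162 M.
Ka(C5H5NH+) = Kw/Kb = 1.0e-14 / 1.7 x 10^-9 = 5.88e-6.
[H^+] = sqrt(Ka x [C5H5NH+]) = sqrt(5.88e-6 x 0.1162) = 0.000827 M.
pH = -log(0.000827) = 3.08.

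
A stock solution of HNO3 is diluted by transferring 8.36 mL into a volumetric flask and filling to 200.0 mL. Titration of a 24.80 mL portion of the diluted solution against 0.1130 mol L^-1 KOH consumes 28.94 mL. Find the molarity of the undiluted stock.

3.15 M

n(KOH) = 0.1130 x 0.02894 = 0.003270 mol.
n(HNO3) in the aliquot = 0.003270 mol.
[diluted HNO3] = 0.003270 / 0.02480 = 0.1319 M.
Dilution factor = 200.0/8.360 = 23.92, so [stock] = 0.1319 x 23.92 = 3.15 M.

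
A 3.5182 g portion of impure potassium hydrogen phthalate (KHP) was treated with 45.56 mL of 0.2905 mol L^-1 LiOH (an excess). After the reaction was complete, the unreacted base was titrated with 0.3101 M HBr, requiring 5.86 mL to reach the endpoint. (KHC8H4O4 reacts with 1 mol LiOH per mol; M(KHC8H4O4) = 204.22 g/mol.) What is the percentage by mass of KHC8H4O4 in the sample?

Total n(LiOH) added = 0.2905 x 0.04556 = 0.01324 mol.
n(HBr) used = 0.3101 x 0.005860 = 0.001817 mol, which equals the excess n(LiOH).
So n(LiOH) consumed by the sample = 0.01324 - 0.001817 = 0.01142 mol.
n(KHC8H4O4) = 0.01142 / 1 = 0.01142 mol.
mass KHC8H4O4 = 0.01142 x 204.22 = 2.332 g, so %KHC8H4O4 = 2.332/3.5182 x 100 = 66.3%.

66.3%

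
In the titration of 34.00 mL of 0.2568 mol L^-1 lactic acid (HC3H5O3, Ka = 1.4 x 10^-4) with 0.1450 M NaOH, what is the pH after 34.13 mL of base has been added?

Initial n(HC3H5O3) = 0.2568 x 0.03400 = 0.008731 mol.
n(NaOH) added = 0.1450 x 0.03413 = 0.004949 mol, converting that many moles of HC3H5O3 to C3H5O3-.
Remaining n(HC3H5O3) = 0.003782 mol; n(C3H5O3-) = 0.004949 mol.
By Henderson-Hasselbalch, pH = pKa + log([A^-]/[HA]) = 3.85 + log(0.004949/0.003782) = 3.85 + (+0.12) = 3.97.

3.97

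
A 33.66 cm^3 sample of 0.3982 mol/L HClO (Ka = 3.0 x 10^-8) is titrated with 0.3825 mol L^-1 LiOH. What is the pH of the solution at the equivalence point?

n(HClO) = 0.3982 x 0.03366 = 0.01340 mol; V(LiOH) at equivalence = 0.01340/0.3825 = 0.03504 L.
At equivalence all the acid is converted to ClO-; total volume = 0.03366 + 0.03504 = 0.06870 L, so [ClO-] = 0.01340/0.06870 = 0.1951 M.
Kb = Kw/Ka = 1.0e-14 / 3.0 x 10^-8 = 3.33e-7.
[OH^-] = sqrt(Kb x [ClO-]) = sqrt(3.33e-7 x 0.1951) = 0.000255 M.
pOH = 3.59, so pH = 14.00 - 3.59 = 10.41.

10.41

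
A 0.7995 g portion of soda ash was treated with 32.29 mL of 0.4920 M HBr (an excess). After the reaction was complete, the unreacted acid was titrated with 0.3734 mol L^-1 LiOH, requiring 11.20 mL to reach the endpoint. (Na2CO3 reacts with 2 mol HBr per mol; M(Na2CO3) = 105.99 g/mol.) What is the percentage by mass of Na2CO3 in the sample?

Total n(HBr) added = 0.4920 x 0.03229 = 0.01589 mol.
n(LiOH) used = 0.3734 x 0.01120 = 0.004182 mol, which equals the excess n(HBr).
So n(HBr) consumed by the sample = 0.01589 - 0.004182 = 0.01170 mol.
n(Na2CO3) = 0.01170 / 2 = 0.005852 mol.
mass Na2CO3 = 0.005852 x 105.99 = 0.6203 g, so %Na2CO3 = 0.6203/0.7995 x 100 = 77.6%.

77.6%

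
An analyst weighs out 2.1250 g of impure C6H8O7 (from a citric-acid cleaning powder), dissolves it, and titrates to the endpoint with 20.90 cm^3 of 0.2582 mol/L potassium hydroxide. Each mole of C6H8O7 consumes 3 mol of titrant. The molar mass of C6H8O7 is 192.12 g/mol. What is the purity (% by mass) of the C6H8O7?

n(KOH) = 0.2582 x 0.02090 = 0.005396 mol.
n(C6H8O7) = 0.005396 / 3 = 0.001799 mol.
mass of C6H8O7 = 0.001799 x 192.12 = 0.3456 g.
% purity = 0.3456 / 2.1250 x 100 = 16.3%.

16.3%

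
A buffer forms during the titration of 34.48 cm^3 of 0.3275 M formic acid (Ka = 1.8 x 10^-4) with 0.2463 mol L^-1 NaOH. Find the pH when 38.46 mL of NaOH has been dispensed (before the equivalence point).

Initial n(HCOOH) = 0.3275 x 0.03448 = 0.01129 mol.
n(NaOH) added = 0.2463 x 0.03846 = 0.009473 mol, converting that many moles of HCOOH to HCOO-.
Remaining n(HCOOH) = 0.001820 mol; n(HCOO-) = 0.009473 mol.
By Henderson-Hasselbalch, pH = pKa + log([A^-]/[HA]) = 3.74 + log(0.009473/0.001820) = 3.74 + (+0.72) = 4.46.

4.46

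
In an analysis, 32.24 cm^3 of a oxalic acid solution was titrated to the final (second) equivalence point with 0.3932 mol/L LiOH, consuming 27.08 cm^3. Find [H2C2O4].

0.165 M

n(LiOH) = 0.3932 x 0.02708 = 0.01065 mol.
At the final (second) equivalence point, 2 mol OH^- react per mol H2C2O4, so n(H2C2O4) = 0.01065 / 2 = 0.005324 mol.
[H2C2O4] = 0.005324 / 0.03224 L = 0.165 M.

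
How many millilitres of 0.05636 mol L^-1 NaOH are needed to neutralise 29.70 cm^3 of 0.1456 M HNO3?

76.7 mL

n(HNO3) = 0.1456 mol/L x 0.02970 L = 0.004324 mol.
At equivalence n(NaOH) = n(HNO3) = 0.004324 mol.
V(NaOH) = 0.004324 / 0.05636 = 0.07673 L = 76.7 mL.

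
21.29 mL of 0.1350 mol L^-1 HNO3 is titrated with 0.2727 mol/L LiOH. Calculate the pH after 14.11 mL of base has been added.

12.44

n(acid) = 0.1350 x 0.02129 = 0.002874 mol; n(LiOH) added = 0.2727 x 0.01411 = 0.003848 mol.
Base is in excess by 0.003848 - 0.002874 = 0.0009736 mol in a total volume of 0.03540 L.
[OH^-] = 0.0009736/0.03540 = 0.02750 M, so pOH = 1.56 and pH = 14.00 - 1.56 = 12.44.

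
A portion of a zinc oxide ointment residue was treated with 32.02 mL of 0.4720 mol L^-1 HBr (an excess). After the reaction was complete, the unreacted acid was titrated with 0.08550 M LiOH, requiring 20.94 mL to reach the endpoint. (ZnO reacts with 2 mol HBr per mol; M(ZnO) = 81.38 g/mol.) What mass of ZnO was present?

0.542 g

Total n(HBr) added = 0.4720 x 0.03202 = 0.01511 mol.
n(LiOH) used = 0.08550 x 0.02094 = 0.001790 mol, which equals the excess n(HBr).
So n(HBr) consumed by the sample = 0.01511 - 0.001790 = 0.01332 mol.
n(ZnO) = 0.01332 / 2 = 0.006662 mol.
mass = 0.006662 mol x 81.38 g/mol = 0.542 g.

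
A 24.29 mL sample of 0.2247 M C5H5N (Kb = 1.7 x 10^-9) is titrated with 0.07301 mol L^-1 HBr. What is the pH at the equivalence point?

n(C5H5N) = 0.2247 x 0.02429 = 0.005458 mol; V(HBr) at equivalence = 0.005458/0.07301 = 0.07476 L.
At equivalence the base is fully converted to C5H5NH+; total volume = 0.09905 L, so [C5H5NH+] = 0.005458/0.09905 = 0.05511 M.
Ka(C5H5NH+) = Kw/Kb = 1.0e-14 / 1.7 x 10^-9 = 5.88e-6.
[H^+] = sqrt(Ka x [C5H5NH+]) = sqrt(5.88e-6 x 0.05511) = 0.000569 M.
pH = -log(0.000569) = 3.24.

3.24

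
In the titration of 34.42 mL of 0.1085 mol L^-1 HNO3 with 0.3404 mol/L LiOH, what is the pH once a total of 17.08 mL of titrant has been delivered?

n(acid) = 0.1085 x 0.03442 = 0.003735 mol; n(LiOH) added = 0.3404 x 0.01708 = 0.005814 mol.
Base is in excess by 0.005814 - 0.003735 = 0.002079 mol in a total volume of 0.05150 L.
[OH^-] = 0.002079/0.05150 = 0.04038 M, so pOH = 1.39 and pH = 14.00 - 1.39 = 12.61.

12.61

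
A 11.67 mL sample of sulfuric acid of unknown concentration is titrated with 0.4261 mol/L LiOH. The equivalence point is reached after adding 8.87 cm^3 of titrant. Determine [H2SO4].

0.162 M

n(LiOH) delivered = 0.4261 x 0.008870 = 0.003780 mol.
The reaction is 1 H2SO4 + 2 LiOH, so n(H2SO4) = 0.003780 x 1/2 = 0.001890 mol.
[H2SO4] = 0.001890 mol / 0.01167 L = 0.162 M.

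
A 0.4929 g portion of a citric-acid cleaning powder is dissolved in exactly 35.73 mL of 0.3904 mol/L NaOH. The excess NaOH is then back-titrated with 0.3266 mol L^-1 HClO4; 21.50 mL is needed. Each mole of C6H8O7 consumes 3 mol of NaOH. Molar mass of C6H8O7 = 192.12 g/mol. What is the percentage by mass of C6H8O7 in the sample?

90.0%

Total n(NaOH) added = 0.3904 x 0.03573 = 0.01395 mol.
n(HClO4) used = 0.3266 x 0.02150 = 0.007022 mol, which equals the excess n(NaOH).
So n(NaOH) consumed by the sample = 0.01395 - 0.007022 = 0.006927 mol.
n(C6H8O7) = 0.006927 / 3 = 0.002309 mol.
mass C6H8O7 = 0.002309 x 192.12 = 0.4436 g, so %C6H8O7 = 0.4436/0.4929 x 100 = 90.0%.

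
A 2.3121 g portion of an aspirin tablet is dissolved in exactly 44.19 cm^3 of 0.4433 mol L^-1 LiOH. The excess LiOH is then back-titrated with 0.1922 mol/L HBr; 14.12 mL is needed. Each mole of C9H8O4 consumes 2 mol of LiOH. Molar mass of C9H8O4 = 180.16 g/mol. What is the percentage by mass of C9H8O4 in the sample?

Total n(LiOH) added = 0.4433 x 0.04419 = 0.01959 mol.
n(HBr) used = 0.1922 x 0.01412 = 0.002714 mol, which equals the excess n(LiOH).
So n(LiOH) consumed by the sample = 0.01959 - 0.002714 = 0.01688 mol.
n(C9H8O4) = 0.01688 / 2 = 0.008438 mol.
mass C9H8O4 = 0.008438 x 180.16 = 1.520 g, so %C9H8O4 = 1.520/2.3121 x 100 = 65.7%.

65.7%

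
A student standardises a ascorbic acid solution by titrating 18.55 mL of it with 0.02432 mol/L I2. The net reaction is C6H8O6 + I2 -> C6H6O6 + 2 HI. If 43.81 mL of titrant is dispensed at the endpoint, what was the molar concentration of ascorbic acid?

n(I2) = 0.02432 x 0.04381 = 0.001065 mol.
From the balanced equation, 1 mol I2 reacts with 1 mol ascorbic acid, so n(ascorbic acid) = 0.001065 x 1/1 = 0.001065 mol.
[ascorbic acid] = 0.001065 / 0.01855 L = 0.0574 M.

0.0574 M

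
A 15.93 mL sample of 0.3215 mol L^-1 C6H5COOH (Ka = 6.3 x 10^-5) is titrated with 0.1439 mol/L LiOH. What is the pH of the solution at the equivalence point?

8.60

n(C6H5COOH) = 0.3215 x 0.01593 = 0.005121 mol; V(LiOH) at equivalence = 0.005121/0.1439 = 0.03559 L.
At equivalence all the acid is converted to C6H5COO-; total volume = 0.01593 + 0.03559 = 0.05152 L, so [C6H5COO-] = 0.005121/0.05152 = 0.09941 M.
Kb = Kw/Ka = 1.0e-14 / 6.3 x 10^-5 = 1.59e-10.
[OH^-] = sqrt(Kb x [C6H5COO-]) = sqrt(1.59e-10 x 0.09941) = 3.97e-6 M.
pOH = 5.40, so pH = 14.00 - 5.40 = 8.60.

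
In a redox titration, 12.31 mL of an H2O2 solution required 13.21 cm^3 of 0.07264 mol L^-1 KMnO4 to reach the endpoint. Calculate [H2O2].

0.195 M

n(KMnO4) = 0.07264 x 0.01321 = 0.0009596 mol.
From the balanced equation, 2 mol KMnO4 reacts with 5 mol H2O2, so n(H2O2) = 0.0009596 x 5/2 = 0.002399 mol.
[H2O2] = 0.002399 / 0.01231 L = 0.195 M.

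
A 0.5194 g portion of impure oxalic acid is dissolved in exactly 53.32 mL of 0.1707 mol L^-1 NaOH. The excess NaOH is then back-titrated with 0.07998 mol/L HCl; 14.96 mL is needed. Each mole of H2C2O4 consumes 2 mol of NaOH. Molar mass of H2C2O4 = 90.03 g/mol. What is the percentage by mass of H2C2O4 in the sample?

68.5%

Total n(NaOH) added = 0.1707 x 0.05332 = 0.009102 mol.
n(HCl) used = 0.07998 x 0.01496 = 0.001197 mol, which equals the excess n(NaOH).
So n(NaOH) consumed by the sample = 0.009102 - 0.001197 = 0.007905 mol.
n(H2C2O4) = 0.007905 / 2 = 0.003953 mol.
mass H2C2O4 = 0.003953 x 90.03 = 0.3559 g, so %H2C2O4 = 0.3559/0.5194 x 100 = 68.5%.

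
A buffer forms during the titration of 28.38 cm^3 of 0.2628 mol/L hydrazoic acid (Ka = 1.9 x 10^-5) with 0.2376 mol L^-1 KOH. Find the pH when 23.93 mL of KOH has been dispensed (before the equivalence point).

5.23

Initial n(HN3) = 0.2628 x 0.02838 = 0.007458 mol.
n(KOH) added = 0.2376 x 0.02393 = 0.005686 mol, converting that many moles of HN3 to N3-.
Remaining n(HN3) = 0.001772 mol; n(N3-) = 0.005686 mol.
By Henderson-Hasselbalch, pH = pKa + log([A^-]/[HA]) = 4.72 + log(0.005686/0.001772) = 4.72 + (+0.51) = 5.23.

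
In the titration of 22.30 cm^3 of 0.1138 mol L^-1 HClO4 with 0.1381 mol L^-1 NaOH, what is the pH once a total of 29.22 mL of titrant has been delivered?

12.46

n(acid) = 0.1138 x 0.02230 = 0.002538 mol; n(NaOH) added = 0.1381 x 0.02922 = 0.004035 mol.
Base is in excess by 0.004035 - 0.002538 = 0.001498 mol in a total volume of 0.05152 L.
[OH^-] = 0.001498/0.05152 = 0.02907 M, so pOH = 1.54 and pH = 14.00 - 1.54 = 12.46.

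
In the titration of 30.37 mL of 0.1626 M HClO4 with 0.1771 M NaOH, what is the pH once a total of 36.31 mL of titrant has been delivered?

12.35

n(acid) = 0.1626 x 0.03037 = 0.004938 mol; n(NaOH) added = 0.1771 x 0.03631 = 0.006431 mol.
Base is in excess by 0.006431 - 0.004938 = 0.001492 mol in a total volume of 0.06668 L.
[OH^-] = 0.001492/0.06668 = 0.02238 M, so pOH = 1.65 and pH = 14.00 - 1.65 = 12.35.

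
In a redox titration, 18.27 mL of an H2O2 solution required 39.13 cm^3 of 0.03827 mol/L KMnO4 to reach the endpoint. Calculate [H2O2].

n(KMnO4) = 0.03827 x 0.03913 = 0.001498 mol.
From the balanced equation, 2 mol KMnO4 reacts with 5 mol H2O2, so n(H2O2) = 0.001498 x 5/2 = 0.003744 mol.
[H2O2] = 0.003744 / 0.01827 L = 0.205 M.

0.205 M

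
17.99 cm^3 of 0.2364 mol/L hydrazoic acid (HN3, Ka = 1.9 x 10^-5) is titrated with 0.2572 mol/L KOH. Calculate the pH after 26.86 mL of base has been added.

12.77

n(acid) = 0.2364 x 0.01799 = 0.004253 mol; n(KOH) added = 0.2572 x 0.02686 = 0.006908 mol.
Base is in excess by 0.006908 - 0.004253 = 0.002656 mol in a total volume of 0.04485 L.
[OH^-] = 0.002656/0.04485 = 0.05921 M, so pOH = 1.23 and pH = 14.00 - 1.23 = 12.77.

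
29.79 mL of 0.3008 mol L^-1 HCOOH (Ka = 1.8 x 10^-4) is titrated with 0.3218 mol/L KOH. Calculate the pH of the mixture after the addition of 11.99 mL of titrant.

3.62

Initial n(HCOOH) = 0.3008 x 0.02979 = 0.008961 mol.
n(KOH) added = 0.3218 x 0.01199 = 0.003858 mol, converting that many moles of HCOOH to HCOO-.
Remaining n(HCOOH) = 0.005102 mol; n(HCOO-) = 0.003858 mol.
By Henderson-Hasselbalch, pH = pKa + log([A^-]/[HA]) = 3.74 + log(0.003858/0.005102) = 3.74 + (-0.12) = 3.62.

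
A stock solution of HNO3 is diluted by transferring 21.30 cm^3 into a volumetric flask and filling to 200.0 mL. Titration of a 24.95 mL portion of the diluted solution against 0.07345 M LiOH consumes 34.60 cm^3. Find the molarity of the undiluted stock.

n(LiOH) = 0.07345 x 0.03460 = 0.002541 mol.
n(HNO3) in the aliquot = 0.002541 mol.
[diluted HNO3] = 0.002541 / 0.02495 = 0.1019 M.
Dilution factor = 200.0/21.30 = 9.390, so [stock] = 0.1019 x 9.390 = 0.956 M.

0.956 M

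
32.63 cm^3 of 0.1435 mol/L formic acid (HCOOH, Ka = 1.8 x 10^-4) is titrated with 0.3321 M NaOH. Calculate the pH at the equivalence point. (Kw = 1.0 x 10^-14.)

8.37

n(HCOOH) = 0.1435 x 0.03263 = 0.004682 mol; V(NaOH) at equivalence = 0.004682/0.3321 = 0.01410 L.
At equivalence all the acid is converted to HCOO-; total volume = 0.03263 + 0.01410 = 0.04673 L, so [HCOO-] = 0.004682/0.04673 = 0.1002 M.
Kb = Kw/Ka = 1.0e-14 / 1.8 x 10^-4 = 5.56e-11.
[OH^-] = sqrt(Kb x [HCOO-]) = sqrt(5.56e-11 x 0.1002) = 2.36e-6 M.
pOH = 5.63, so pH = 14.00 - 5.63 = 8.37.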